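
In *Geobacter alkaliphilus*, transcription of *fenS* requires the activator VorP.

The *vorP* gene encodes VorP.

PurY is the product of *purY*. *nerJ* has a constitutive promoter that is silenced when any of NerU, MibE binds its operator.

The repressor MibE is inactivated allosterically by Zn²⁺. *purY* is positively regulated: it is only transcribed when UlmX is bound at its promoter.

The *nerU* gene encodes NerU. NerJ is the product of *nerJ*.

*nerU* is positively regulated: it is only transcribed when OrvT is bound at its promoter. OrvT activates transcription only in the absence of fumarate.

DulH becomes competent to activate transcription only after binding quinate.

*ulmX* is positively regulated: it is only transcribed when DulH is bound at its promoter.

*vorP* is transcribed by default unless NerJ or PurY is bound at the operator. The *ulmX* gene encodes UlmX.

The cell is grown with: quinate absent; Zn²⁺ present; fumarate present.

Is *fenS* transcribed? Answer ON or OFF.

Fumarate is present, so OrvT is inactive.
Required activator OrvT is absent, so *nerU* is not transcribed.
So NerU is not produced.
Zn²⁺ is present, so MibE is inactive.
With no repressor bound, *nerJ* is transcribed.
So NerJ is produced and active.
Quinate is absent, so DulH is inactive.
Required activator DulH is absent, so *ulmX* is not transcribed.
So UlmX is not produced.
Required activator UlmX is absent, so *purY* is not transcribed.
So PurY is not produced.
With repressor NerJ bound, *vorP* is not transcribed.
So VorP is not produced.
Required activator VorP is absent, so *fenS* is not transcribed.

OFF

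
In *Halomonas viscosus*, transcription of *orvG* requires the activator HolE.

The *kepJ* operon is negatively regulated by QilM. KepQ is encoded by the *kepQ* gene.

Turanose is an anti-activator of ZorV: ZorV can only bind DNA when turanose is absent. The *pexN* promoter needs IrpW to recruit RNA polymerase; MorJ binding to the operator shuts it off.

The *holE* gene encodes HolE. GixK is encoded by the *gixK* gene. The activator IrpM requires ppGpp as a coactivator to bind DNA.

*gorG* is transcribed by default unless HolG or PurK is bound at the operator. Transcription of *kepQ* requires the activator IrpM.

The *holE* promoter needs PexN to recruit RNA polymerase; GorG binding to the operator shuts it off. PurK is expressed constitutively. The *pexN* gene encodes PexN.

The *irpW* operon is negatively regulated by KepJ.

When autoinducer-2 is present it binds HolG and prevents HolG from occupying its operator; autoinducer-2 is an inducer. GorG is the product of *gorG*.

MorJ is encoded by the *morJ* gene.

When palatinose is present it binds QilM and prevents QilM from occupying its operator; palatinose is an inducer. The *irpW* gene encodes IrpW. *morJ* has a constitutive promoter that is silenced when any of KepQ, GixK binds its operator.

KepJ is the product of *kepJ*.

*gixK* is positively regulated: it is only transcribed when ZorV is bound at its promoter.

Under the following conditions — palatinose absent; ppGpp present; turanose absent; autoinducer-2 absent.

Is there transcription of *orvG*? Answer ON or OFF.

ppGpp is present, so IrpM is active.
No repressor is bound and IrpM is active, so *kepQ* is transcribed.
So KepQ is produced and active.
Turanose is absent, so ZorV is active.
No repressor is bound and ZorV is active, so *gixK* is transcribed.
So GixK is produced and active.
With repressor KepQ bound, *morJ* is not transcribed.
So MorJ is not produced.
Palatinose is absent, so QilM is active.
With repressor QilM bound, *kepJ* is not transcribed.
So KepJ is not produced.
With no repressor bound, *irpW* is transcribed.
So IrpW is produced and active.
No repressor is bound and IrpW is active, so *pexN* is transcribed.
So PexN is produced and active.
Autoinducer-2 is absent, so HolG is active.
PurK is produced constitutively and is active.
With repressor HolG bound, *gorG* is not transcribed.
So GorG is not produced.
No repressor is bound and PexN is active, so *holE* is transcribed.
So HolE is produced and active.
No repressor is bound and HolE is active, so *orvG* is transcribed.

ON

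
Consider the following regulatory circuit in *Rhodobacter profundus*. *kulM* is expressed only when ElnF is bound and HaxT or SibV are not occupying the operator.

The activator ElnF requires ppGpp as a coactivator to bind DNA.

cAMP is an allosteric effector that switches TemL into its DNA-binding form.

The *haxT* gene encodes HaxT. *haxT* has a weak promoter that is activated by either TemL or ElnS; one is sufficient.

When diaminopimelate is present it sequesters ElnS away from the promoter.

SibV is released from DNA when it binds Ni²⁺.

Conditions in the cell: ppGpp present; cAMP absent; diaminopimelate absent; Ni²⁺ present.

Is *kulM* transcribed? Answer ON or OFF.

cAMP is absent, so TemL is inactive.
Diaminopimelate is absent, so ElnS is active.
Activator ElnS is present, so *haxT* is transcribed.
So HaxT is produced and active.
Ni²⁺ is present, so SibV is inactive.
ppGpp is present, so ElnF is active.
With repressor HaxT bound, *kulM* is not transcribed.

OFF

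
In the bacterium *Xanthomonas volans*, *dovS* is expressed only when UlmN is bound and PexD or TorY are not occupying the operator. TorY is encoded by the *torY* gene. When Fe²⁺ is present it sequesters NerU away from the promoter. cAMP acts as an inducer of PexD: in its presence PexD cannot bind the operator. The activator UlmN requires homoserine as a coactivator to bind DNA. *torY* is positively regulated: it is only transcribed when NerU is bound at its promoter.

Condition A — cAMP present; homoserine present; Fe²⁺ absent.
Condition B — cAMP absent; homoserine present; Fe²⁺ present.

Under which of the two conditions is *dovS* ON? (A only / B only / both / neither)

neither

Condition A:
cAMP is present, so PexD is inactive.
Homoserine is present, so UlmN is active.
Fe²⁺ is absent, so NerU is active.
No repressor is bound and NerU is active, so *torY* is transcribed.
So TorY is produced and active.
With repressor TorY bound, *dovS* is not transcribed.
→ *dovS* is OFF in A.
Condition B:
cAMP is absent, so PexD is active.
Homoserine is present, so UlmN is active.
Fe²⁺ is present, so NerU is inactive.
Required activator NerU is absent, so *torY* is not transcribed.
So TorY is not produced.
With repressor PexD bound, *dovS* is not transcribed.
→ *dovS* is OFF in B.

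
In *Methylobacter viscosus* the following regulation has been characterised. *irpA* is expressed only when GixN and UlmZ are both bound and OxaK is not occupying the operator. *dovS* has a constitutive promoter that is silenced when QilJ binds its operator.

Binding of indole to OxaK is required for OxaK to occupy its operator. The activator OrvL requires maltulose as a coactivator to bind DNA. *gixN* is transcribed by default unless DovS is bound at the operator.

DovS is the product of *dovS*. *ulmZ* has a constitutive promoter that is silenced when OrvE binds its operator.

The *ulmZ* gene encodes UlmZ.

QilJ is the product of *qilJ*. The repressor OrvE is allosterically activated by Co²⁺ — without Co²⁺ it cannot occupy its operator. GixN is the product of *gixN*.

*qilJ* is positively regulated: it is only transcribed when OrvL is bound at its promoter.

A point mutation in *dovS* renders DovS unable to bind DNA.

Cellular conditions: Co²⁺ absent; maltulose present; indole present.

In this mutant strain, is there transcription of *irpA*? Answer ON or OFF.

OFF

DovS is non-functional in this strain, so it has no effect.
With no repressor bound, *gixN* is transcribed.
So GixN is produced and active.
Indole is present, so OxaK is active.
Co²⁺ is absent, so OrvE is inactive.
With no repressor bound, *ulmZ* is transcribed.
So UlmZ is produced and active.
With repressor OxaK bound, *irpA* is not transcribed.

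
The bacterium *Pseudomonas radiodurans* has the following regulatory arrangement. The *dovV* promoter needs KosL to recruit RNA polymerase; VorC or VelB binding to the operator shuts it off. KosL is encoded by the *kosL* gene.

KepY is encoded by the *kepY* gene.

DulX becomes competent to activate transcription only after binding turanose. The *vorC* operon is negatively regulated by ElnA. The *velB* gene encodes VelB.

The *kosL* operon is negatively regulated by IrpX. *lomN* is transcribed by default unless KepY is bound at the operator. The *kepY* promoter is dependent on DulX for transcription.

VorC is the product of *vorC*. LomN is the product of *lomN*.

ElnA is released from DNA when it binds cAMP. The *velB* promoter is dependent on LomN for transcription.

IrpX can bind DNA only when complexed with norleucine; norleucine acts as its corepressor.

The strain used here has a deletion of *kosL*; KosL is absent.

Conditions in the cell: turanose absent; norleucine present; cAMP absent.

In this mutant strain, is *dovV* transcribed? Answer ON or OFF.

OFF

KosL is non-functional in this strain, so it has no effect.
cAMP is absent, so ElnA is active.
With repressor ElnA bound, *vorC* is not transcribed.
So VorC is not produced.
Turanose is absent, so DulX is inactive.
Required activator DulX is absent, so *kepY* is not transcribed.
So KepY is not produced.
With no repressor bound, *lomN* is transcribed.
So LomN is produced and active.
No repressor is bound and LomN is active, so *velB* is transcribed.
So VelB is produced and active.
With repressor VelB bound, *dovV* is not transcribed.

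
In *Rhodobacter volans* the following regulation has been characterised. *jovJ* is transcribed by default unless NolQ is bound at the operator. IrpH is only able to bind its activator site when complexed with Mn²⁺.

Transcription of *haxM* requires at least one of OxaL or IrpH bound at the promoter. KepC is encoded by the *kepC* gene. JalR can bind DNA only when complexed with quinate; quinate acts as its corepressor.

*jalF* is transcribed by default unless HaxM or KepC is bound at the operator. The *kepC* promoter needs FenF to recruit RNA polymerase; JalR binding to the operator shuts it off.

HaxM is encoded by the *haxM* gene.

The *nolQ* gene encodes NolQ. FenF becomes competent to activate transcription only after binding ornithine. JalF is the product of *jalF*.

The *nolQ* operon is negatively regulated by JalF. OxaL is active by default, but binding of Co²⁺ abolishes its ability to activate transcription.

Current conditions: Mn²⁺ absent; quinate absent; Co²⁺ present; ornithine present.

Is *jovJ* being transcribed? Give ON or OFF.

Co²⁺ is present, so OxaL is inactive.
Mn²⁺ is absent, so IrpH is inactive.
No activator is available at the *haxM* promoter, so *haxM* is not transcribed.
So HaxM is not produced.
Quinate is absent, so JalR is inactive.
Ornithine is present, so FenF is active.
No repressor is bound and FenF is active, so *kepC* is transcribed.
So KepC is produced and active.
With repressor KepC bound, *jalF* is not transcribed.
So JalF is not produced.
With no repressor bound, *nolQ* is transcribed.
So NolQ is produced and active.
With repressor NolQ bound, *jovJ* is not transcribed.

OFF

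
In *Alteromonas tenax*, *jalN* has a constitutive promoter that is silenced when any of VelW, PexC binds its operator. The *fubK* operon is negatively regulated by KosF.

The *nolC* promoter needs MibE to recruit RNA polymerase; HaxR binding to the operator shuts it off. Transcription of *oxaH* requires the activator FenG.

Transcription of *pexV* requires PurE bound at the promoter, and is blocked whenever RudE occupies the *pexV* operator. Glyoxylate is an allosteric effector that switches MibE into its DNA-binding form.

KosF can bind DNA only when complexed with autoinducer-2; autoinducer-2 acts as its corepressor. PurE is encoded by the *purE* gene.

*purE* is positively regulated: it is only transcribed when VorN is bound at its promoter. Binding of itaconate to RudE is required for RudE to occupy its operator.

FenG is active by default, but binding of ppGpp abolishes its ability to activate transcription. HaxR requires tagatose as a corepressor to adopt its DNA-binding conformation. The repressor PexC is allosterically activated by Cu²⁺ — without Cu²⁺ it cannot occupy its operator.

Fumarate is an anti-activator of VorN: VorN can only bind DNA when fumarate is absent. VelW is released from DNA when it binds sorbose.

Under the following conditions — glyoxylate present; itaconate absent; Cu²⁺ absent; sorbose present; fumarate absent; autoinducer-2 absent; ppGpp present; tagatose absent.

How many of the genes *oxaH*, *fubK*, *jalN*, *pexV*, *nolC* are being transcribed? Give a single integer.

ppGpp is present, so FenG is inactive.
Required activator FenG is absent, so *oxaH* is not transcribed.
→ *oxaH* is OFF.
Autoinducer-2 is absent, so KosF is inactive.
With no repressor bound, *fubK* is transcribed.
→ *fubK* is ON.
Sorbose is present, so VelW is inactive.
Cu²⁺ is absent, so PexC is inactive.
With no repressor bound, *jalN* is transcribed.
→ *jalN* is ON.
Fumarate is absent, so VorN is active.
No repressor is bound and VorN is active, so *purE* is transcribed.
So PurE is produced and active.
Itaconate is absent, so RudE is inactive.
No repressor is bound and PurE is active, so *pexV* is transcribed.
→ *pexV* is ON.
Tagatose is absent, so HaxR is inactive.
Glyoxylate is present, so MibE is active.
No repressor is bound and MibE is active, so *nolC* is transcribed.
→ *nolC* is ON.
4 of the 5 genes are transcribed.

4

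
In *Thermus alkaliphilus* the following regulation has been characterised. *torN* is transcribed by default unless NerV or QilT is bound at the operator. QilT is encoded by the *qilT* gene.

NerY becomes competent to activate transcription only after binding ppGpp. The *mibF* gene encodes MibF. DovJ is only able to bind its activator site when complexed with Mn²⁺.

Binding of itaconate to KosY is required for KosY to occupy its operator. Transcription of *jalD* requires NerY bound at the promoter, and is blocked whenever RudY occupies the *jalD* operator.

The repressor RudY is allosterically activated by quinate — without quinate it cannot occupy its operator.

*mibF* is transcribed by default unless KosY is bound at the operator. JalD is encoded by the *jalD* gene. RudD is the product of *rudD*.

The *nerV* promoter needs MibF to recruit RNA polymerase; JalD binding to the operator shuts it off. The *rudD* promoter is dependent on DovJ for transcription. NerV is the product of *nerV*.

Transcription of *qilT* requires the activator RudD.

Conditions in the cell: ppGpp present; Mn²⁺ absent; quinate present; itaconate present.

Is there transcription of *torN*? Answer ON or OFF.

Itaconate is present, so KosY is active.
With repressor KosY bound, *mibF* is not transcribed.
So MibF is not produced.
ppGpp is present, so NerY is active.
Quinate is present, so RudY is active.
With repressor RudY bound, *jalD* is not transcribed.
So JalD is not produced.
Required activator MibF is absent, so *nerV* is not transcribed.
So NerV is not produced.
Mn²⁺ is absent, so DovJ is inactive.
Required activator DovJ is absent, so *rudD* is not transcribed.
So RudD is not produced.
Required activator RudD is absent, so *qilT* is not transcribed.
So QilT is not produced.
With no repressor bound, *torN* is transcribed.

ON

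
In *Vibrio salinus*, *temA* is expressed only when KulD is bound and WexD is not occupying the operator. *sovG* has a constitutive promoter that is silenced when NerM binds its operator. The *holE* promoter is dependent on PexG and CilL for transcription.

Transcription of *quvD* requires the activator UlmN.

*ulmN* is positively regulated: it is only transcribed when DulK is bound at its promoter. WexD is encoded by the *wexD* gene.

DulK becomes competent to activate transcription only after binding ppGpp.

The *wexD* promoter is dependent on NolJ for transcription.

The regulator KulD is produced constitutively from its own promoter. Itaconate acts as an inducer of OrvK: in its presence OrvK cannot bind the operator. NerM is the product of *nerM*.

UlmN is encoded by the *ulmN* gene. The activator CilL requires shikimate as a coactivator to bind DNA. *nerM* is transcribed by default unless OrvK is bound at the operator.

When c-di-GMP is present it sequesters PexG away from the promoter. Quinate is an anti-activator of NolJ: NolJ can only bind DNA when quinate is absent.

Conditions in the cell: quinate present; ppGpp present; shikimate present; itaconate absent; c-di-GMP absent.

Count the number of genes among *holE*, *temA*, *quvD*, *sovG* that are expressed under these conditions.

c-di-GMP is absent, so PexG is active.
Shikimate is present, so CilL is active.
No repressor is bound and PexG and CilL are active, so *holE* is transcribed.
→ *holE* is ON.
Quinate is present, so NolJ is inactive.
Required activator NolJ is absent, so *wexD* is not transcribed.
So WexD is not produced.
KulD is produced constitutively and is active.
No repressor is bound and KulD is active, so *temA* is transcribed.
→ *temA* is ON.
ppGpp is present, so DulK is active.
No repressor is bound and DulK is active, so *ulmN* is transcribed.
So UlmN is produced and active.
No repressor is bound and UlmN is active, so *quvD* is transcribed.
→ *quvD* is ON.
Itaconate is absent, so OrvK is active.
With repressor OrvK bound, *nerM* is not transcribed.
So NerM is not produced.
With no repressor bound, *sovG* is transcribed.
→ *sovG* is ON.
4 of the 4 genes are transcribed.

4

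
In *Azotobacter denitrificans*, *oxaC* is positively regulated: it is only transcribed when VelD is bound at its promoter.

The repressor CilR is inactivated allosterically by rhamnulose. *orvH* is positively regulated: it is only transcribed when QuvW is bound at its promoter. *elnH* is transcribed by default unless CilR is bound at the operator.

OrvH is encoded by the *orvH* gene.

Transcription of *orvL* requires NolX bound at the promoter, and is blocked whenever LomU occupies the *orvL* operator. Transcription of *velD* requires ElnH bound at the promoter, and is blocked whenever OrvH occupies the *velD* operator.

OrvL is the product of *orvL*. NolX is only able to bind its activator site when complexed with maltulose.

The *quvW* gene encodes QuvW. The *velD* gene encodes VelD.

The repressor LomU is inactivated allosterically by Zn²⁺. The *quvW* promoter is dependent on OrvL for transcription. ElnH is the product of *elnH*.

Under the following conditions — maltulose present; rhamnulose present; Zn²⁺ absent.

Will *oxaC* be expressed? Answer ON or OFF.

ON

Zn²⁺ is absent, so LomU is active.
Maltulose is present, so NolX is active.
With repressor LomU bound, *orvL* is not transcribed.
So OrvL is not produced.
Required activator OrvL is absent, so *quvW* is not transcribed.
So QuvW is not produced.
Required activator QuvW is absent, so *orvH* is not transcribed.
So OrvH is not produced.
Rhamnulose is present, so CilR is inactive.
With no repressor bound, *elnH* is transcribed.
So ElnH is produced and active.
No repressor is bound and ElnH is active, so *velD* is transcribed.
So VelD is produced and active.
No repressor is bound and VelD is active, so *oxaC* is transcribed.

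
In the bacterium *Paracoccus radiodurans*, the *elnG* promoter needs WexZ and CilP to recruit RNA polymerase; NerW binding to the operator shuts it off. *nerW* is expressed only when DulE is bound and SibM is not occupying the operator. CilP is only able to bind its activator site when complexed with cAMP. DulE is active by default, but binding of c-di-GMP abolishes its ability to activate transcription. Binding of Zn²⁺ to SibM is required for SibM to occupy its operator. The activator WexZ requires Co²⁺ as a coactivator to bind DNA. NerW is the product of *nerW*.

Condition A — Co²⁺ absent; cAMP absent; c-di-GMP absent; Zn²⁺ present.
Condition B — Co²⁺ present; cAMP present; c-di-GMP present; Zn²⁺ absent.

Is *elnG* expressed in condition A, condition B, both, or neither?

B only

Condition A:
Co²⁺ is absent, so WexZ is inactive.
cAMP is absent, so CilP is inactive.
c-di-GMP is absent, so DulE is active.
Zn²⁺ is present, so SibM is active.
With repressor SibM bound, *nerW* is not transcribed.
So NerW is not produced.
Required activator WexZ is absent, so *elnG* is not transcribed.
→ *elnG* is OFF in A.
Condition B:
Co²⁺ is present, so WexZ is active.
cAMP is present, so CilP is active.
c-di-GMP is present, so DulE is inactive.
Zn²⁺ is absent, so SibM is inactive.
Required activator DulE is absent, so *nerW* is not transcribed.
So NerW is not produced.
No repressor is bound and WexZ and CilP are active, so *elnG* is transcribed.
→ *elnG* is ON in B.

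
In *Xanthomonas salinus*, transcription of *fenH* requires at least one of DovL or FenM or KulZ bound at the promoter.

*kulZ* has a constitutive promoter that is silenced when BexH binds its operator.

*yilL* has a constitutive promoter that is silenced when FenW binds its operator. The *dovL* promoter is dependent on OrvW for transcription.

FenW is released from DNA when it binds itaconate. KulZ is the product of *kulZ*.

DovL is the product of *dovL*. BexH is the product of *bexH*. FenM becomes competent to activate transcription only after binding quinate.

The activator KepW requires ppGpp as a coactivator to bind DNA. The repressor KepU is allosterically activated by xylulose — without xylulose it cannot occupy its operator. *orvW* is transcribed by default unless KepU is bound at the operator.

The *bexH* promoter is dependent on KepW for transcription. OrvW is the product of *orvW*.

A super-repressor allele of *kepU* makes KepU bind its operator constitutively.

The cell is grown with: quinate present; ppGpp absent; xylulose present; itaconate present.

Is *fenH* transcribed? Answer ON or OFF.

ON

KepU is constitutively active in this strain.
With repressor KepU bound, *orvW* is not transcribed.
So OrvW is not produced.
Required activator OrvW is absent, so *dovL* is not transcribed.
So DovL is not produced.
Quinate is present, so FenM is active.
ppGpp is absent, so KepW is inactive.
Required activator KepW is absent, so *bexH* is not transcribed.
So BexH is not produced.
With no repressor bound, *kulZ* is transcribed.
So KulZ is produced and active.
Activator FenM is present, so *fenH* is transcribed.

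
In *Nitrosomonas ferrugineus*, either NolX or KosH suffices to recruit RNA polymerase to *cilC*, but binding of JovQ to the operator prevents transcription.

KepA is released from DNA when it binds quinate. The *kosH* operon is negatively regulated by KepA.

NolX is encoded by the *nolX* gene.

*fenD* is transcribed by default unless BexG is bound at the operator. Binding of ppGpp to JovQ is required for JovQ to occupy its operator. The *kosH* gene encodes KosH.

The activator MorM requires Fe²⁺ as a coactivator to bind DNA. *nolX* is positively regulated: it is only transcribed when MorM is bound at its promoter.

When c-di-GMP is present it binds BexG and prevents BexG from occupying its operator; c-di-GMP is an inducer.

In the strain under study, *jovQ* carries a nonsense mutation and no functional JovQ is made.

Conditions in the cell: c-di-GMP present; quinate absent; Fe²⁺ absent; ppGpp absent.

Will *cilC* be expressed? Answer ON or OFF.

OFF

Fe²⁺ is absent, so MorM is inactive.
Required activator MorM is absent, so *nolX* is not transcribed.
So NolX is not produced.
JovQ is non-functional in this strain, so it has no effect.
Quinate is absent, so KepA is active.
With repressor KepA bound, *kosH* is not transcribed.
So KosH is not produced.
No activator is available at the *cilC* promoter, so *cilC* is not transcribed.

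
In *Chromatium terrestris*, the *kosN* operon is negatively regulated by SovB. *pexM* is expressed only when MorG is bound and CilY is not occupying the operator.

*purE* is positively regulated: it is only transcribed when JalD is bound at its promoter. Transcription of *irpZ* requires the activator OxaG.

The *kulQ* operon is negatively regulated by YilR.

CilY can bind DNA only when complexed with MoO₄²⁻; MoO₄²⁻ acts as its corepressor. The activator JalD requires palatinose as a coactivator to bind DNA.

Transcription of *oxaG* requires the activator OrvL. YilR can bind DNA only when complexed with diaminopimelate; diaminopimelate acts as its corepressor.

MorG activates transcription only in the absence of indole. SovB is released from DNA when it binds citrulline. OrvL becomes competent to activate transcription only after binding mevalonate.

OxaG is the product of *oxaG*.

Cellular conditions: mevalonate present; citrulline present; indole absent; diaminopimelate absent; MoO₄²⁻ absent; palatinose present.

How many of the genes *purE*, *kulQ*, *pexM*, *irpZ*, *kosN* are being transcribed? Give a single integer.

5

Palatinose is present, so JalD is active.
No repressor is bound and JalD is active, so *purE* is transcribed.
→ *purE* is ON.
Diaminopimelate is absent, so YilR is inactive.
With no repressor bound, *kulQ* is transcribed.
→ *kulQ* is ON.
MoO₄²⁻ is absent, so CilY is inactive.
Indole is absent, so MorG is active.
No repressor is bound and MorG is active, so *pexM* is transcribed.
→ *pexM* is ON.
Mevalonate is present, so OrvL is active.
No repressor is bound and OrvL is active, so *oxaG* is transcribed.
So OxaG is produced and active.
No repressor is bound and OxaG is active, so *irpZ* is transcribed.
→ *irpZ* is ON.
Citrulline is present, so SovB is inactive.
With no repressor bound, *kosN* is transcribed.
→ *kosN* is ON.
5 of the 5 genes are transcribed.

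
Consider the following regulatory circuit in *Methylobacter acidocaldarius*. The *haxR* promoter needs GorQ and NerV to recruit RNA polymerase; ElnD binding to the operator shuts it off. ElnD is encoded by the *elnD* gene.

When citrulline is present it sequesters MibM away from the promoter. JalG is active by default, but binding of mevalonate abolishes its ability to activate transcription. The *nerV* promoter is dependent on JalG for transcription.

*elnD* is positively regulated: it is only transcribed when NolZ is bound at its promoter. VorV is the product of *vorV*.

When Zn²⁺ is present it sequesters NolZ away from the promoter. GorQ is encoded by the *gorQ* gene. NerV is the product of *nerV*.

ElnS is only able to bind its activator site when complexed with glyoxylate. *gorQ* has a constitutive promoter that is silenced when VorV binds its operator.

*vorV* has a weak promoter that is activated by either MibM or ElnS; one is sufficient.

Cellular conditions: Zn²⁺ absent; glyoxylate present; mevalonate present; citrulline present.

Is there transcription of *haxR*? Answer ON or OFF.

OFF

Citrulline is present, so MibM is inactive.
Glyoxylate is present, so ElnS is active.
Activator ElnS is present, so *vorV* is transcribed.
So VorV is produced and active.
With repressor VorV bound, *gorQ* is not transcribed.
So GorQ is not produced.
Zn²⁺ is absent, so NolZ is active.
No repressor is bound and NolZ is active, so *elnD* is transcribed.
So ElnD is produced and active.
Mevalonate is present, so JalG is inactive.
Required activator JalG is absent, so *nerV* is not transcribed.
So NerV is not produced.
With repressor ElnD bound, *haxR* is not transcribed.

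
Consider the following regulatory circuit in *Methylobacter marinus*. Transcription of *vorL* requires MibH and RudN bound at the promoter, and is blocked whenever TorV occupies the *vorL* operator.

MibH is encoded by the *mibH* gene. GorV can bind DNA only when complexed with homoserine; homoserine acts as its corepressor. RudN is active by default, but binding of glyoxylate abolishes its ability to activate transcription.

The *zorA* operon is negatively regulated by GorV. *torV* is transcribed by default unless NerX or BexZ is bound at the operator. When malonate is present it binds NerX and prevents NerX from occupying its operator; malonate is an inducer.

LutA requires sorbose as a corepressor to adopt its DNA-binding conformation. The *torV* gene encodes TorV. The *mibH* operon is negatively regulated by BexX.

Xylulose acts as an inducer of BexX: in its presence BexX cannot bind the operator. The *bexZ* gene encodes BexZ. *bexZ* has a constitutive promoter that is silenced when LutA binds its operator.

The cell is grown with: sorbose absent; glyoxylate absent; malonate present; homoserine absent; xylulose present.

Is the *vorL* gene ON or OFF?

ON

Xylulose is present, so BexX is inactive.
With no repressor bound, *mibH* is transcribed.
So MibH is produced and active.
Malonate is present, so NerX is inactive.
Sorbose is absent, so LutA is inactive.
With no repressor bound, *bexZ* is transcribed.
So BexZ is produced and active.
With repressor BexZ bound, *torV* is not transcribed.
So TorV is not produced.
Glyoxylate is absent, so RudN is active.
No repressor is bound and MibH and RudN are active, so *vorL* is transcribed.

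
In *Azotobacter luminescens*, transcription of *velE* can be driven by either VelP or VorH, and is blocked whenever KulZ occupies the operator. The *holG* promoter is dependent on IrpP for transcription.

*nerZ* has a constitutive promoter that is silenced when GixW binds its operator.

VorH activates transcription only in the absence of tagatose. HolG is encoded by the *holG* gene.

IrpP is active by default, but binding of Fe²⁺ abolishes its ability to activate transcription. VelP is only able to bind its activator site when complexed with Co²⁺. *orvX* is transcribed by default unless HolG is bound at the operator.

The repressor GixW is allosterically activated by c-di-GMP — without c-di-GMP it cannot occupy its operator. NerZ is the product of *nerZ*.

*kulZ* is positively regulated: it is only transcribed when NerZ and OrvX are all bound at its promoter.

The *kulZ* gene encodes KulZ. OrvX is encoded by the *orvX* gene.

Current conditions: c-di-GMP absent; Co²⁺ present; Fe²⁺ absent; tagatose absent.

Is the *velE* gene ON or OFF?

ON

c-di-GMP is absent, so GixW is inactive.
With no repressor bound, *nerZ* is transcribed.
So NerZ is produced and active.
Fe²⁺ is absent, so IrpP is active.
No repressor is bound and IrpP is active, so *holG* is transcribed.
So HolG is produced and active.
With repressor HolG bound, *orvX* is not transcribed.
So OrvX is not produced.
Required activator OrvX is absent, so *kulZ* is not transcribed.
So KulZ is not produced.
Co²⁺ is present, so VelP is active.
Tagatose is absent, so VorH is active.
Activator VelP is present, so *velE* is transcribed.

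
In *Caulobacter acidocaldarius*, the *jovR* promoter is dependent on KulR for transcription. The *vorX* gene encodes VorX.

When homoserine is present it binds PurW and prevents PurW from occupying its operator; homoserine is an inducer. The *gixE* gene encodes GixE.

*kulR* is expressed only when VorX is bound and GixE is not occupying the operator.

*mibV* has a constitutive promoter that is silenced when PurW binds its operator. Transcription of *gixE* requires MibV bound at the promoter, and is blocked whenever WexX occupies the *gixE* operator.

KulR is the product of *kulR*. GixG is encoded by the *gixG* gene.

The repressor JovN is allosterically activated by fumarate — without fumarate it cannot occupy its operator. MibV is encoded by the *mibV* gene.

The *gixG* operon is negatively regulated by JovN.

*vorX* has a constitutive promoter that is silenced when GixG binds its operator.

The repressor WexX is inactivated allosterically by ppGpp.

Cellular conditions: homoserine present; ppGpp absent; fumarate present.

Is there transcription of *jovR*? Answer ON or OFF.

Fumarate is present, so JovN is active.
With repressor JovN bound, *gixG* is not transcribed.
So GixG is not produced.
With no repressor bound, *vorX* is transcribed.
So VorX is produced and active.
Homoserine is present, so PurW is inactive.
With no repressor bound, *mibV* is transcribed.
So MibV is produced and active.
ppGpp is absent, so WexX is active.
With repressor WexX bound, *gixE* is not transcribed.
So GixE is not produced.
No repressor is bound and VorX is active, so *kulR* is transcribed.
So KulR is produced and active.
No repressor is bound and KulR is active, so *jovR* is transcribed.

ON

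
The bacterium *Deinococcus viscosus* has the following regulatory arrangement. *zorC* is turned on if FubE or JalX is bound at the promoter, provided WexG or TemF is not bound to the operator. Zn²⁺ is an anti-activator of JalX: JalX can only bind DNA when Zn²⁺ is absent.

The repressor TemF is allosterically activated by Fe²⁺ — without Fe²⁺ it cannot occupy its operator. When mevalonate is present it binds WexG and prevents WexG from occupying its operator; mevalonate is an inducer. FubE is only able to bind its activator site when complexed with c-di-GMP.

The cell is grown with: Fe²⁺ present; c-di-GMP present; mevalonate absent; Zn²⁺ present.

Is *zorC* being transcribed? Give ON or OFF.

OFF

c-di-GMP is present, so FubE is active.
Mevalonate is absent, so WexG is active.
Fe²⁺ is present, so TemF is active.
Zn²⁺ is present, so JalX is inactive.
With repressor WexG bound, *zorC* is not transcribed.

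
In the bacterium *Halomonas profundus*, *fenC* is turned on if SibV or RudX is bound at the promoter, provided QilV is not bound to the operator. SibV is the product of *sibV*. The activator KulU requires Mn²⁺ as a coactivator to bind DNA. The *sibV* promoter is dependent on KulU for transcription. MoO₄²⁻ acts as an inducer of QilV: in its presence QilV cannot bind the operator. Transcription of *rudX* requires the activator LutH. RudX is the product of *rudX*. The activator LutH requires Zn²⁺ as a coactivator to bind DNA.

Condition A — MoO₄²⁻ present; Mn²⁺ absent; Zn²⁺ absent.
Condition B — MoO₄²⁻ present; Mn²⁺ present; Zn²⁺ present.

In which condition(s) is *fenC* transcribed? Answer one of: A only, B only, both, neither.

B only

Condition A:
MoO₄²⁻ is present, so QilV is inactive.
Mn²⁺ is absent, so KulU is inactive.
Required activator KulU is absent, so *sibV* is not transcribed.
So SibV is not produced.
Zn²⁺ is absent, so LutH is inactive.
Required activator LutH is absent, so *rudX* is not transcribed.
So RudX is not produced.
No activator is available at the *fenC* promoter, so *fenC* is not transcribed.
→ *fenC* is OFF in A.
Condition B:
MoO₄²⁻ is present, so QilV is inactive.
Mn²⁺ is present, so KulU is active.
No repressor is bound and KulU is active, so *sibV* is transcribed.
So SibV is produced and active.
Zn²⁺ is present, so LutH is active.
No repressor is bound and LutH is active, so *rudX* is transcribed.
So RudX is produced and active.
Activator SibV is present, so *fenC* is transcribed.
→ *fenC* is ON in B.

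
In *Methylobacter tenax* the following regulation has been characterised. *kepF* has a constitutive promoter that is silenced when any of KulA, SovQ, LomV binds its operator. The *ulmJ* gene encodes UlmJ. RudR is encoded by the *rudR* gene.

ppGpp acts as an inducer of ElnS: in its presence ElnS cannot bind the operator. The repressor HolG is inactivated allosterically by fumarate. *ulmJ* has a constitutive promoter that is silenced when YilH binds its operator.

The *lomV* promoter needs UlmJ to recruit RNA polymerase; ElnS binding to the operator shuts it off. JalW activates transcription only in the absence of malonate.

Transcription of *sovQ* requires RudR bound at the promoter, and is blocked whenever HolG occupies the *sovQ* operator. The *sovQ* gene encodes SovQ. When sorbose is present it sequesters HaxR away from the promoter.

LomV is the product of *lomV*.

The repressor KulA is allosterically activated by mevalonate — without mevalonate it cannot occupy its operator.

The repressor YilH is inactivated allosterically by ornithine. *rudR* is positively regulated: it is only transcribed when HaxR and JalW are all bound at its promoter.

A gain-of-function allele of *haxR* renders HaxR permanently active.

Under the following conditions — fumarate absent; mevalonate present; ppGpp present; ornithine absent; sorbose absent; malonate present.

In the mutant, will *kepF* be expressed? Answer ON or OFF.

OFF

Mevalonate is present, so KulA is active.
Fumarate is absent, so HolG is active.
HaxR is constitutively active in this strain.
Malonate is present, so JalW is inactive.
Required activator JalW is absent, so *rudR* is not transcribed.
So RudR is not produced.
With repressor HolG bound, *sovQ* is not transcribed.
So SovQ is not produced.
ppGpp is present, so ElnS is inactive.
Ornithine is absent, so YilH is active.
With repressor YilH bound, *ulmJ* is not transcribed.
So UlmJ is not produced.
Required activator UlmJ is absent, so *lomV* is not transcribed.
So LomV is not produced.
With repressor KulA bound, *kepF* is not transcribed.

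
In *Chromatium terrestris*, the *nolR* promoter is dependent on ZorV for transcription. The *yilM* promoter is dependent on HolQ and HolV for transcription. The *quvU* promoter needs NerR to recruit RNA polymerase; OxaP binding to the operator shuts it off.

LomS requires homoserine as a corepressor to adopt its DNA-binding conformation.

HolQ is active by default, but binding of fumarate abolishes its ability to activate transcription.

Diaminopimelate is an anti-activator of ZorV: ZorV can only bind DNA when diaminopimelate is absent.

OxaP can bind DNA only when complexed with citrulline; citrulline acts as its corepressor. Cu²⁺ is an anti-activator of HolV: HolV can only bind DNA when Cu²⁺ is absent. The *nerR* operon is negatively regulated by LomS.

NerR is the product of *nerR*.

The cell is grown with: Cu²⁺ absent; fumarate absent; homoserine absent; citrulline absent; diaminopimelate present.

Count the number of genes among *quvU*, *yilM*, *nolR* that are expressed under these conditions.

2

Citrulline is absent, so OxaP is inactive.
Homoserine is absent, so LomS is inactive.
With no repressor bound, *nerR* is transcribed.
So NerR is produced and active.
No repressor is bound and NerR is active, so *quvU* is transcribed.
→ *quvU* is ON.
Fumarate is absent, so HolQ is active.
Cu²⁺ is absent, so HolV is active.
No repressor is bound and HolQ and HolV are active, so *yilM* is transcribed.
→ *yilM* is ON.
Diaminopimelate is present, so ZorV is inactive.
Required activator ZorV is absent, so *nolR* is not transcribed.
→ *nolR* is OFF.
2 of the 3 genes are transcribed.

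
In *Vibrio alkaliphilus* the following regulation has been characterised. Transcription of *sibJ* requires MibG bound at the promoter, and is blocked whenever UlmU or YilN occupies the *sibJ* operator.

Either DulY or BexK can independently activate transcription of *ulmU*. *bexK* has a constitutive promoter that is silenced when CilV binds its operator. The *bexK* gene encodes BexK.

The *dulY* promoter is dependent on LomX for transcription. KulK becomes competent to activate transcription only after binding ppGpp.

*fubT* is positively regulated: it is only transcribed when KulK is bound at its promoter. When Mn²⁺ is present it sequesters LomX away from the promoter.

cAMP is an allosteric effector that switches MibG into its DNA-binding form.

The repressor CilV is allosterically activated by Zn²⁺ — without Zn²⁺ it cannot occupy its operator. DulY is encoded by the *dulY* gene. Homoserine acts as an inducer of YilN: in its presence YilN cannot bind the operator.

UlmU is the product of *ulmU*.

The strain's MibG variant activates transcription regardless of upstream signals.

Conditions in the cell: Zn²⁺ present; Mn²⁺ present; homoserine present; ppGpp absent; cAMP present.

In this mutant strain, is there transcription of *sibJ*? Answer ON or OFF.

Mn²⁺ is present, so LomX is inactive.
Required activator LomX is absent, so *dulY* is not transcribed.
So DulY is not produced.
Zn²⁺ is present, so CilV is active.
With repressor CilV bound, *bexK* is not transcribed.
So BexK is not produced.
No activator is available at the *ulmU* promoter, so *ulmU* is not transcribed.
So UlmU is not produced.
Homoserine is present, so YilN is inactive.
MibG is constitutively active in this strain.
No repressor is bound and MibG is active, so *sibJ* is transcribed.

ON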